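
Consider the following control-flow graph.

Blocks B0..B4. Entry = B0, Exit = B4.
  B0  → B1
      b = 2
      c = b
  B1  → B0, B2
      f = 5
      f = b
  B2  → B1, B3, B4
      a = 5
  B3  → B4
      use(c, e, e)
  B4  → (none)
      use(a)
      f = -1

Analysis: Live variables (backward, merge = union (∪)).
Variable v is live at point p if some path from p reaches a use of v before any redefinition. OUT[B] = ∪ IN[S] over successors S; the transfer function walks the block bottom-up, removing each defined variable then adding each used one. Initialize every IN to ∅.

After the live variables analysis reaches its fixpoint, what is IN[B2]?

Answer: {b, c, e}

Working:
Per-block solution:
  B0:   IN={e}   OUT={b, c, e}
  B1:   IN={b, c, e}   OUT={b, c, e}
  B2:   IN={b, c, e}   OUT={a, b, c, e}
  B3:   IN={a, c, e}   OUT={a}
  B4:   IN={a}   OUT={}

Merge at B2: OUT[B2] = IN[B1] ⊔ IN[B3] ⊔ IN[B4] = {a, b, c, e}
Applying B2's transfer function to that OUT value gives IN[B2] (row B2 above).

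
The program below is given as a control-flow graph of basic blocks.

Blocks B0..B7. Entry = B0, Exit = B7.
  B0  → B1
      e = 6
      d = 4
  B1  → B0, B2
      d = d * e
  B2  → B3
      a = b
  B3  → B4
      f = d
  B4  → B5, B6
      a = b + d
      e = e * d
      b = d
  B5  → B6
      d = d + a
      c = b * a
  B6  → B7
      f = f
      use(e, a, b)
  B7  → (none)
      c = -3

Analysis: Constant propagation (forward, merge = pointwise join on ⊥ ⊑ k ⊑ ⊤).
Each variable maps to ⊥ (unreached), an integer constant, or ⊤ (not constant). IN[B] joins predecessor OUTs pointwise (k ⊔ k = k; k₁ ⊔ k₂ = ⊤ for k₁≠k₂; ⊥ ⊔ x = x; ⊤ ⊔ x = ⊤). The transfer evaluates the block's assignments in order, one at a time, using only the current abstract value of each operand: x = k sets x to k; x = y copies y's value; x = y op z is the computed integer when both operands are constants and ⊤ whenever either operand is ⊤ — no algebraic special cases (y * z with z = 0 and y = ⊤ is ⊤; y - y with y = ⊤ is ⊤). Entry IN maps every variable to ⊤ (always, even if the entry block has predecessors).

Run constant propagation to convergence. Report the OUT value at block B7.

Fixpoint table:
  B0:  IN=(all ⊤)  OUT={d:4, e:6; rest ⊤}
  B1:  IN={d:4, e:6; rest ⊤}  OUT={d:24, e:6; rest ⊤}
  B2:  IN={d:24, e:6; rest ⊤}  OUT={d:24, e:6; rest ⊤}
  B3:  IN={d:24, e:6; rest ⊤}  OUT={d:24, e:6, f:24; rest ⊤}
  B4:  IN={d:24, e:6, f:24; rest ⊤}  OUT={b:24, d:24, e:144, f:24; rest ⊤}
  B5:  IN={b:24, d:24, e:144, f:24; rest ⊤}  OUT={b:24, e:144, f:24; rest ⊤}
  B6:  IN={b:24, e:144, f:24; rest ⊤}  OUT={b:24, e:144, f:24; rest ⊤}
  B7:  IN={b:24, e:144, f:24; rest ⊤}  OUT={b:24, c:-3, e:144, f:24; rest ⊤}

Merge at B7: IN[B7] = OUT[B6] = {a: ⊤, b: 24, c: ⊤, d: ⊤, e: 144, f: 24}
Applying B7's transfer function to that IN value gives OUT[B7] (row B7 above).

Answer: {a: ⊤, b: 24, c: -3, d: ⊤, e: 144, f: 24}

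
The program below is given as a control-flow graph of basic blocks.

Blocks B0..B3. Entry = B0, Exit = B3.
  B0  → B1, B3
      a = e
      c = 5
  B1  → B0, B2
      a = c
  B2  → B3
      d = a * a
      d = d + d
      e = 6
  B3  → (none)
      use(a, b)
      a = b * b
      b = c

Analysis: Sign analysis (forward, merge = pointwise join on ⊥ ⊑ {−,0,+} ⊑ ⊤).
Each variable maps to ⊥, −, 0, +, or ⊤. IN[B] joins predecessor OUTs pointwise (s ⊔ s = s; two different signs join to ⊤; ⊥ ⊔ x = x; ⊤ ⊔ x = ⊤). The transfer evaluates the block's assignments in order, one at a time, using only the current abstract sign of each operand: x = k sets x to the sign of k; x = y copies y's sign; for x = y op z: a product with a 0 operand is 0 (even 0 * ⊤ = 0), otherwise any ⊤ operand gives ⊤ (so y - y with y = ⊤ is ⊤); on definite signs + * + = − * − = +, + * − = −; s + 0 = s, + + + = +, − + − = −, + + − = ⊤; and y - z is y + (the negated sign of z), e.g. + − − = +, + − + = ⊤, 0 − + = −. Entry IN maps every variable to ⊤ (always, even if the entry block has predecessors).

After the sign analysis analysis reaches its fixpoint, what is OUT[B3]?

Fixpoint table:
  B0: | IN=(all ⊤) | OUT={c:+; rest ⊤}
  B1: | IN={c:+; rest ⊤} | OUT={a:+, c:+; rest ⊤}
  B2: | IN={a:+, c:+; rest ⊤} | OUT={a:+, c:+, d:+, e:+; rest ⊤}
  B3: | IN={c:+; rest ⊤} | OUT={b:+, c:+; rest ⊤}

Merge at B3: IN[B3] = OUT[B0] ⊔ OUT[B2] = {a: ⊤, b: ⊤, c: +, d: ⊤, e: ⊤, f: ⊤}
Applying B3's transfer function to that IN value gives OUT[B3] (row B3 above).

Answer: {a: ⊤, b: +, c: +, d: ⊤, e: ⊤, f: ⊤}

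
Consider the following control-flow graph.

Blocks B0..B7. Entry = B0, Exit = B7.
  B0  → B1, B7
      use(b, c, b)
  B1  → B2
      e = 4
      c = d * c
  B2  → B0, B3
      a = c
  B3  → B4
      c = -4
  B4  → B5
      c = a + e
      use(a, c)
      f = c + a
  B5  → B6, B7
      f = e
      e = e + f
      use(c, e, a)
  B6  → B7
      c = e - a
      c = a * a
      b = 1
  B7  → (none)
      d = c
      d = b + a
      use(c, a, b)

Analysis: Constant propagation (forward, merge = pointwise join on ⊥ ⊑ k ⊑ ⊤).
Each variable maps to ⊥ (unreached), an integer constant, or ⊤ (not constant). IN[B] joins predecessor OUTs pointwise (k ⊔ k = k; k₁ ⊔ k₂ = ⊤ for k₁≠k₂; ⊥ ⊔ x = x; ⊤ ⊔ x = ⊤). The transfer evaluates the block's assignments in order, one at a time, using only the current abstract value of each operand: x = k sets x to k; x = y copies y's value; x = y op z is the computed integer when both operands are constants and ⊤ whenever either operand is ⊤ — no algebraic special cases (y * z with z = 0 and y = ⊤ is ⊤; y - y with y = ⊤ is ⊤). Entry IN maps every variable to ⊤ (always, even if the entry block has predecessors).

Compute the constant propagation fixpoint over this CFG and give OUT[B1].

Answer: {a: ⊤, b: ⊤, c: ⊤, d: ⊤, e: 4, f: ⊤}

Trace:
Converged values:
  B0:   IN=(all ⊤)   OUT=(all ⊤)
  B1:   IN=(all ⊤)   OUT={e:4; rest ⊤}
  B2:   IN={e:4; rest ⊤}   OUT={e:4; rest ⊤}
  B3:   IN={e:4; rest ⊤}   OUT={c:-4, e:4; rest ⊤}
  B4:   IN={c:-4, e:4; rest ⊤}   OUT={e:4; rest ⊤}
  B5:   IN={e:4; rest ⊤}   OUT={e:8, f:4; rest ⊤}
  B6:   IN={e:8, f:4; rest ⊤}   OUT={b:1, e:8, f:4; rest ⊤}
  B7:   IN=(all ⊤)   OUT=(all ⊤)

Merge at B1: IN[B1] = OUT[B0] = {a: ⊤, b: ⊤, c: ⊤, d: ⊤, e: ⊤, f: ⊤}
Applying B1's transfer function to that IN value gives OUT[B1] (row B1 above).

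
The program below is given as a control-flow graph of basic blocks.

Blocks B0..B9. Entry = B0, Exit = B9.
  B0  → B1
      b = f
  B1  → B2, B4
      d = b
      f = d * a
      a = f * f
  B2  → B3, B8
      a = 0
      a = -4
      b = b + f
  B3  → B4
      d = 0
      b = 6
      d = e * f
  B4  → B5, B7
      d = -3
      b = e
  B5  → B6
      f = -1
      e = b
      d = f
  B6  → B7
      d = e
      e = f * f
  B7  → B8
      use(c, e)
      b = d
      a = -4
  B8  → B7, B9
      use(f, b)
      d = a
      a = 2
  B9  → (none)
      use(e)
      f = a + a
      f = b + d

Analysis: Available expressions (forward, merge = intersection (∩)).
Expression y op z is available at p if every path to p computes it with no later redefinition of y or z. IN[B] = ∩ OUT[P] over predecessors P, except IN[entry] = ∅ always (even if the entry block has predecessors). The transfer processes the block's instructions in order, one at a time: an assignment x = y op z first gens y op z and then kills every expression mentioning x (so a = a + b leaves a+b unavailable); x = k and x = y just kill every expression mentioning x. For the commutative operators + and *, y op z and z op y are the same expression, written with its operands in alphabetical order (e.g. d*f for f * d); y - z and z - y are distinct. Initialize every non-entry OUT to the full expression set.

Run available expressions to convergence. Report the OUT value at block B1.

Answer: {f*f}

Trace:
Fixpoint table:
  B0:  IN={}  OUT={}
  B1:  IN={}  OUT={f*f}
  B2:  IN={f*f}  OUT={f*f}
  B3:  IN={f*f}  OUT={e*f, f*f}
  B4:  IN={f*f}  OUT={f*f}
  B5:  IN={f*f}  OUT={}
  B6:  IN={}  OUT={f*f}
  B7:  IN={f*f}  OUT={f*f}
  B8:  IN={f*f}  OUT={f*f}
  B9:  IN={f*f}  OUT={a+a, b+d}

Merge at B1: IN[B1] = OUT[B0] = {}
Applying B1's transfer function to that IN value gives OUT[B1] (row B1 above).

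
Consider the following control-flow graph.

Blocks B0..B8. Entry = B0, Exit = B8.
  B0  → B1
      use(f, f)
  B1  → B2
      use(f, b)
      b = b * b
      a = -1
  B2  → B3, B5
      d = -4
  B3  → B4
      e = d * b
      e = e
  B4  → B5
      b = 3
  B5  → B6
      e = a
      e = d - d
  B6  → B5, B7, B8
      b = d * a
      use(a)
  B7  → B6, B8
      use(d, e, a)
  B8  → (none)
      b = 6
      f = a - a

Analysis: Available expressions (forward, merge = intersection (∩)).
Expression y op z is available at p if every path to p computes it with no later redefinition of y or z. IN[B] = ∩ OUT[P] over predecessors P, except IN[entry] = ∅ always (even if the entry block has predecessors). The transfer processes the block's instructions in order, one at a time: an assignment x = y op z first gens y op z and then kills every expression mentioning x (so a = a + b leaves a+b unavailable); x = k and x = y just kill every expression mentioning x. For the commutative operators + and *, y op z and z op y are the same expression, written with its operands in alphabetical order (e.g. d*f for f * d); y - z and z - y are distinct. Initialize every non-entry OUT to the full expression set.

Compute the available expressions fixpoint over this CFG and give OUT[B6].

Converged values:
  B0: | IN={} | OUT={}
  B1: | IN={} | OUT={}
  B2: | IN={} | OUT={}
  B3: | IN={} | OUT={b*d}
  B4: | IN={b*d} | OUT={}
  B5: | IN={} | OUT={d-d}
  B6: | IN={d-d} | OUT={a*d, d-d}
  B7: | IN={a*d, d-d} | OUT={a*d, d-d}
  B8: | IN={a*d, d-d} | OUT={a*d, a-a, d-d}

Merge at B6: IN[B6] = OUT[B5] ∩ OUT[B7] = {d-d}
Applying B6's transfer function to that IN value gives OUT[B6] (row B6 above).

Answer: {a*d, d-d}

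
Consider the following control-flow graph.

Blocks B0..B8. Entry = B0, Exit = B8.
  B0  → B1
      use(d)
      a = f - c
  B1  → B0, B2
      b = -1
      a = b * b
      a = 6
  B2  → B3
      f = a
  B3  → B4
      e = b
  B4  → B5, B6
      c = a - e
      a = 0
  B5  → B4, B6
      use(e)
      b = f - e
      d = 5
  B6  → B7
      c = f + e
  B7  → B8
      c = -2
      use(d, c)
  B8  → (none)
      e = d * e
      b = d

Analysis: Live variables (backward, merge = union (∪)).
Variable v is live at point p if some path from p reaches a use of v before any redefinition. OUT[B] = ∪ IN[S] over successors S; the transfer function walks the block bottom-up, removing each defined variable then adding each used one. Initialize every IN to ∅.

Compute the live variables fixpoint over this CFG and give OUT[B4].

Converged values:
  B0: | IN={c, d, f} | OUT={c, d, f}
  B1: | IN={c, d, f} | OUT={a, b, c, d, f}
  B2: | IN={a, b, d} | OUT={a, b, d, f}
  B3: | IN={a, b, d, f} | OUT={a, d, e, f}
  B4: | IN={a, d, e, f} | OUT={a, d, e, f}
  B5: | IN={a, e, f} | OUT={a, d, e, f}
  B6: | IN={d, e, f} | OUT={d, e}
  B7: | IN={d, e} | OUT={d, e}
  B8: | IN={d, e} | OUT={}

Merge at B4: OUT[B4] = IN[B5] ⊔ IN[B6] = {a, d, e, f}

Answer: {a, d, e, f}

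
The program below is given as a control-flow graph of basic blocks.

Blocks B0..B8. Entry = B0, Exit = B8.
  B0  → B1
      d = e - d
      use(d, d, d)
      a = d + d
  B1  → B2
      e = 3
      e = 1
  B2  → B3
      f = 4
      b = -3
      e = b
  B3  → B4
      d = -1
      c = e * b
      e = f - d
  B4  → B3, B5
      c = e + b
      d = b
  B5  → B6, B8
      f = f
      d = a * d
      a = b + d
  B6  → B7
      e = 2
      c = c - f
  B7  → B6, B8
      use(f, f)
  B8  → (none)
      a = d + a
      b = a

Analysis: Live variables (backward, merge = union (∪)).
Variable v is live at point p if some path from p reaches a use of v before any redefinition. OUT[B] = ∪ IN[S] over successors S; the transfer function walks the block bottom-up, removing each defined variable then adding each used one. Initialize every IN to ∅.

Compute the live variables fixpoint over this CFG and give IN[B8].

Answer: {a, d}

Trace:
Converged values:
  B0: | IN={d, e} | OUT={a}
  B1: | IN={a} | OUT={a}
  B2: | IN={a} | OUT={a, b, e, f}
  B3: | IN={a, b, e, f} | OUT={a, b, e, f}
  B4: | IN={a, b, e, f} | OUT={a, b, c, d, e, f}
  B5: | IN={a, b, c, d, f} | OUT={a, c, d, f}
  B6: | IN={a, c, d, f} | OUT={a, c, d, f}
  B7: | IN={a, c, d, f} | OUT={a, c, d, f}
  B8: | IN={a, d} | OUT={}

B8 is the boundary node: OUT[B8] = {}
Applying B8's transfer function to that OUT value gives IN[B8] (row B8 above).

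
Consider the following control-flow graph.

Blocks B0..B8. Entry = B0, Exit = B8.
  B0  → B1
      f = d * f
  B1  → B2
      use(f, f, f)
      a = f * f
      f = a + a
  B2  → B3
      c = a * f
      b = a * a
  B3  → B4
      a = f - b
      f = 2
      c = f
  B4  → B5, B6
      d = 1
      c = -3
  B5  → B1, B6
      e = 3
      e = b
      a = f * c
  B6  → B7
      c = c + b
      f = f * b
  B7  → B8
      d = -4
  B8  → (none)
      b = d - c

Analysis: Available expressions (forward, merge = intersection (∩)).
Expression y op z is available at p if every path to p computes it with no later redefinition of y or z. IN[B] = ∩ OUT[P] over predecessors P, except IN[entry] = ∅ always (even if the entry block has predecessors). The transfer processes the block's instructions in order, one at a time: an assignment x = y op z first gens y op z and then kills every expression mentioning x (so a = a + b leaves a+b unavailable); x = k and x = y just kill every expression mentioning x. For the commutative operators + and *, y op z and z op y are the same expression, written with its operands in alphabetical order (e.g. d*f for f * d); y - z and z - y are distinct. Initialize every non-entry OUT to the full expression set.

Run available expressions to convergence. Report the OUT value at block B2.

Answer: {a*a, a*f, a+a}

Derivation:
Converged values:
  B0: | IN={} | OUT={}
  B1: | IN={} | OUT={a+a}
  B2: | IN={a+a} | OUT={a*a, a*f, a+a}
  B3: | IN={a*a, a*f, a+a} | OUT={}
  B4: | IN={} | OUT={}
  B5: | IN={} | OUT={c*f}
  B6: | IN={} | OUT={}
  B7: | IN={} | OUT={}
  B8: | IN={} | OUT={d-c}

Merge at B2: IN[B2] = OUT[B1] = {a+a}
Applying B2's transfer function to that IN value gives OUT[B2] (row B2 above).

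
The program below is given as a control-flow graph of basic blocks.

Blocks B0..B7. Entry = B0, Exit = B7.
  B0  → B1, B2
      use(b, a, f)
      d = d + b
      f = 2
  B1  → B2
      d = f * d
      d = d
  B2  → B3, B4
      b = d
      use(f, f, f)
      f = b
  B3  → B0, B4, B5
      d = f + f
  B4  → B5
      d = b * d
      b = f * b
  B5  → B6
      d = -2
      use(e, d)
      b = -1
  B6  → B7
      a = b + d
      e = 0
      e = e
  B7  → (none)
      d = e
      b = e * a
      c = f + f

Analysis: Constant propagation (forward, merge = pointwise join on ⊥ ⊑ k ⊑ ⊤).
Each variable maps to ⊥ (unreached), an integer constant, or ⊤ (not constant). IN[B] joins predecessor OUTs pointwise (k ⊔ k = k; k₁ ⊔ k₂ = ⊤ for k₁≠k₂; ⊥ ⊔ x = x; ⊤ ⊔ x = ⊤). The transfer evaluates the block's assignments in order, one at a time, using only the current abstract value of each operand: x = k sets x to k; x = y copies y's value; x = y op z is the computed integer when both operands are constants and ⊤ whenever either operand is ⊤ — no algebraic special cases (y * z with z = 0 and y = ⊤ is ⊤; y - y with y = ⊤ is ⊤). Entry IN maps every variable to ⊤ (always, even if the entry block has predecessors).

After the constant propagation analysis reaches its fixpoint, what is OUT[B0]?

Per-block solution:
  B0:   IN=(all ⊤)   OUT={f:2; rest ⊤}
  B1:   IN={f:2; rest ⊤}   OUT={f:2; rest ⊤}
  B2:   IN={f:2; rest ⊤}   OUT=(all ⊤)
  B3:   IN=(all ⊤)   OUT=(all ⊤)
  B4:   IN=(all ⊤)   OUT=(all ⊤)
  B5:   IN=(all ⊤)   OUT={b:-1, d:-2; rest ⊤}
  B6:   IN={b:-1, d:-2; rest ⊤}   OUT={a:-3, b:-1, d:-2, e:0; rest ⊤}
  B7:   IN={a:-3, b:-1, d:-2, e:0; rest ⊤}   OUT={a:-3, b:0, d:0, e:0; rest ⊤}

Merge at B0 (entry node, so the boundary value (all ⊤) is joined with the incoming edge(s)): IN[B0] = (all ⊤) ⊔ OUT[B3] = {a: ⊤, b: ⊤, c: ⊤, d: ⊤, e: ⊤, f: ⊤}
Applying B0's transfer function to that IN value gives OUT[B0] (row B0 above).

Answer: {a: ⊤, b: ⊤, c: ⊤, d: ⊤, e: ⊤, f: 2}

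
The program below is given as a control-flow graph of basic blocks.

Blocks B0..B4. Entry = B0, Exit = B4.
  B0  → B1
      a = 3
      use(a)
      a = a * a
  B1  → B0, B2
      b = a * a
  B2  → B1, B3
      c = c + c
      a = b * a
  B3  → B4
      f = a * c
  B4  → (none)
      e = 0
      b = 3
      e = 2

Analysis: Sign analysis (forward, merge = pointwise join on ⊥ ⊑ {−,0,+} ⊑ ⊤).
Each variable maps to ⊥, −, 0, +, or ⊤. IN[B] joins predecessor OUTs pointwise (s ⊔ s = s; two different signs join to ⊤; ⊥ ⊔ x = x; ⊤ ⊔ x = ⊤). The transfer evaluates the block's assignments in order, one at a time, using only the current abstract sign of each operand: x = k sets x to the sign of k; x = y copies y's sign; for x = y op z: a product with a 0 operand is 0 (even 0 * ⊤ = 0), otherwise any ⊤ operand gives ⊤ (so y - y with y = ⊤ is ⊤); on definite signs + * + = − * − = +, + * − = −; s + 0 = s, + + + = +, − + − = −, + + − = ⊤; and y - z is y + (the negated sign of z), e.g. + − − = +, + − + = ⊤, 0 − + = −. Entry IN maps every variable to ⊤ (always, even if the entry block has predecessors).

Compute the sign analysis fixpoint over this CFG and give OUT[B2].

Answer: {a: +, b: +, c: ⊤, d: ⊤, e: ⊤, f: ⊤}

Working:
Per-block solution:
  B0: | IN=(all ⊤) | OUT={a:+; rest ⊤}
  B1: | IN={a:+; rest ⊤} | OUT={a:+, b:+; rest ⊤}
  B2: | IN={a:+, b:+; rest ⊤} | OUT={a:+, b:+; rest ⊤}
  B3: | IN={a:+, b:+; rest ⊤} | OUT={a:+, b:+; rest ⊤}
  B4: | IN={a:+, b:+; rest ⊤} | OUT={a:+, b:+, e:+; rest ⊤}

Merge at B2: IN[B2] = OUT[B1] = {a: +, b: +, c: ⊤, d: ⊤, e: ⊤, f: ⊤}
Applying B2's transfer function to that IN value gives OUT[B2] (row B2 above).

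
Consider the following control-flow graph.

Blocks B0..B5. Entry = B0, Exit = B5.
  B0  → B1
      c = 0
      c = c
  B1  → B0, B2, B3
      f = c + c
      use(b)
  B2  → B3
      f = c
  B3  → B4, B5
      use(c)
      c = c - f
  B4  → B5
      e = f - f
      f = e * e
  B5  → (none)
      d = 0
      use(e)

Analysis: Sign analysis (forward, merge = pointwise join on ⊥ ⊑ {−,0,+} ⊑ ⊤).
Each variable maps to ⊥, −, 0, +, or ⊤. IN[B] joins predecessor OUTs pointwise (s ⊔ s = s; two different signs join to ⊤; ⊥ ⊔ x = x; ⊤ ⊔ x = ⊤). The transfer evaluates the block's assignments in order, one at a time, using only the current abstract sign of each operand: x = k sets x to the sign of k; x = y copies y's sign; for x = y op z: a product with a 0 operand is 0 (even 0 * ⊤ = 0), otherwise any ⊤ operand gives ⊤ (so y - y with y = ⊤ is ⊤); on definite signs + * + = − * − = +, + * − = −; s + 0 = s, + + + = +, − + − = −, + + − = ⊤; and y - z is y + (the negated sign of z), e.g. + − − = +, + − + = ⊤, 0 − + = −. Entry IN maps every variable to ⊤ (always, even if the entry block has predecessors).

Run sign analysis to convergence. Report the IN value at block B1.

Answer: {a: ⊤, b: ⊤, c: 0, d: ⊤, e: ⊤, f: ⊤}

Trace:
Fixpoint table:
  B0:   IN=(all ⊤)   OUT={c:0; rest ⊤}
  B1:   IN={c:0; rest ⊤}   OUT={c:0, f:0; rest ⊤}
  B2:   IN={c:0, f:0; rest ⊤}   OUT={c:0, f:0; rest ⊤}
  B3:   IN={c:0, f:0; rest ⊤}   OUT={c:0, f:0; rest ⊤}
  B4:   IN={c:0, f:0; rest ⊤}   OUT={c:0, e:0, f:0; rest ⊤}
  B5:   IN={c:0, f:0; rest ⊤}   OUT={c:0, d:0, f:0; rest ⊤}

Merge at B1: IN[B1] = OUT[B0] = {a: ⊤, b: ⊤, c: 0, d: ⊤, e: ⊤, f: ⊤}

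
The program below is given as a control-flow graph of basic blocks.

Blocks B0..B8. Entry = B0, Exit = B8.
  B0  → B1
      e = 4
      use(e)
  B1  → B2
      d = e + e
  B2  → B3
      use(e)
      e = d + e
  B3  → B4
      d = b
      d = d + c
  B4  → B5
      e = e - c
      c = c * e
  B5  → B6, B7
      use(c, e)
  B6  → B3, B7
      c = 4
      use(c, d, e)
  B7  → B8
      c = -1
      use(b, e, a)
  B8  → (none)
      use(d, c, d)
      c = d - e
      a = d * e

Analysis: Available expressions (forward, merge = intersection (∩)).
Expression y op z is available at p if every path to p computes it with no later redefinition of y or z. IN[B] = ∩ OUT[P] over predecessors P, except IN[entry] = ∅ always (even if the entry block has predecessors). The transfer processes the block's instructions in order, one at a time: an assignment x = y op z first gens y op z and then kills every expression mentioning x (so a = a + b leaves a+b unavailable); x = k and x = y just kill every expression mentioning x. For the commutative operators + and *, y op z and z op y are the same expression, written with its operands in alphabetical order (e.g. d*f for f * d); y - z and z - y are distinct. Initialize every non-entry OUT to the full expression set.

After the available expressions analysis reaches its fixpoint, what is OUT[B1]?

Answer: {e+e}

Derivation:
Fixpoint table:
  B0:  IN={}  OUT={}
  B1:  IN={}  OUT={e+e}
  B2:  IN={e+e}  OUT={}
  B3:  IN={}  OUT={}
  B4:  IN={}  OUT={}
  B5:  IN={}  OUT={}
  B6:  IN={}  OUT={}
  B7:  IN={}  OUT={}
  B8:  IN={}  OUT={d*e, d-e}

Merge at B1: IN[B1] = OUT[B0] = {}
Applying B1's transfer function to that IN value gives OUT[B1] (row B1 above).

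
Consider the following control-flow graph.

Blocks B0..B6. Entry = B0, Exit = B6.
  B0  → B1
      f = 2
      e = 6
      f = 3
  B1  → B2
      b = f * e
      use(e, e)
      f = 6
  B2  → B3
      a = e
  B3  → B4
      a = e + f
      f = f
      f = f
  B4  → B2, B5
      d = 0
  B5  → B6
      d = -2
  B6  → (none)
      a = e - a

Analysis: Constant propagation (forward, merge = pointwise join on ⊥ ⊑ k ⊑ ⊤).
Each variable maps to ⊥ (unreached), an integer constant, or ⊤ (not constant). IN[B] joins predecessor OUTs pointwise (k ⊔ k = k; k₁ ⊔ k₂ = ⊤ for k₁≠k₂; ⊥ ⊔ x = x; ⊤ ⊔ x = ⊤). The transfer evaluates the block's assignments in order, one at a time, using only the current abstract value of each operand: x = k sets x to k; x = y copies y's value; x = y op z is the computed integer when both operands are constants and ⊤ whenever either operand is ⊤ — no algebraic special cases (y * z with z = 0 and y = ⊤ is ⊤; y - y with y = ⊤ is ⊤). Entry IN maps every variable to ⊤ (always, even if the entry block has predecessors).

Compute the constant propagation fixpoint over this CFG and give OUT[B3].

Answer: {a: 12, b: 18, c: ⊤, d: ⊤, e: 6, f: 6}

Working:
Per-block solution:
  B0:  IN=(all ⊤)  OUT={e:6, f:3; rest ⊤}
  B1:  IN={e:6, f:3; rest ⊤}  OUT={b:18, e:6, f:6; rest ⊤}
  B2:  IN={b:18, e:6, f:6; rest ⊤}  OUT={a:6, b:18, e:6, f:6; rest ⊤}
  B3:  IN={a:6, b:18, e:6, f:6; rest ⊤}  OUT={a:12, b:18, e:6, f:6; rest ⊤}
  B4:  IN={a:12, b:18, e:6, f:6; rest ⊤}  OUT={a:12, b:18, d:0, e:6, f:6; rest ⊤}
  B5:  IN={a:12, b:18, d:0, e:6, f:6; rest ⊤}  OUT={a:12, b:18, d:-2, e:6, f:6; rest ⊤}
  B6:  IN={a:12, b:18, d:-2, e:6, f:6; rest ⊤}  OUT={a:-6, b:18, d:-2, e:6, f:6; rest ⊤}

Merge at B3: IN[B3] = OUT[B2] = {a: 6, b: 18, c: ⊤, d: ⊤, e: 6, f: 6}
Applying B3's transfer function to that IN value gives OUT[B3] (row B3 above).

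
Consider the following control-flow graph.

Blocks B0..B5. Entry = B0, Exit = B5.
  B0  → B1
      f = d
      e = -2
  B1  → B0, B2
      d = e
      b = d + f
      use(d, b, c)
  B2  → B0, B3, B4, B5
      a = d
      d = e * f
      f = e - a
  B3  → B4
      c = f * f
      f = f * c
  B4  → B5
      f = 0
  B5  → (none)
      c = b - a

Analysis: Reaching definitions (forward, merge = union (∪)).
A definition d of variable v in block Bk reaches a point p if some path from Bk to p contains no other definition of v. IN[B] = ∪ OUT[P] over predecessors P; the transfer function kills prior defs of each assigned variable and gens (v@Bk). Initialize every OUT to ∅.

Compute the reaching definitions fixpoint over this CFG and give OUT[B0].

Answer: {a@B2, b@B1, d@B1, d@B2, e@B0, f@B0}

Trace:
Fixpoint table:
  B0: | IN={a@B2, b@B1, d@B1, d@B2, e@B0, f@B0, f@B2} | OUT={a@B2, b@B1, d@B1, d@B2, e@B0, f@B0}
  B1: | IN={a@B2, b@B1, d@B1, d@B2, e@B0, f@B0} | OUT={a@B2, b@B1, d@B1, e@B0, f@B0}
  B2: | IN={a@B2, b@B1, d@B1, e@B0, f@B0} | OUT={a@B2, b@B1, d@B2, e@B0, f@B2}
  B3: | IN={a@B2, b@B1, d@B2, e@B0, f@B2} | OUT={a@B2, b@B1, c@B3, d@B2, e@B0, f@B3}
  B4: | IN={a@B2, b@B1, c@B3, d@B2, e@B0, f@B2, f@B3} | OUT={a@B2, b@B1, c@B3, d@B2, e@B0, f@B4}
  B5: | IN={a@B2, b@B1, c@B3, d@B2, e@B0, f@B2, f@B4} | OUT={a@B2, b@B1, c@B5, d@B2, e@B0, f@B2, f@B4}

Merge at B0 (entry node, so the boundary value {} is joined with the incoming edge(s)): IN[B0] = {} ⊔ OUT[B1] ⊔ OUT[B2] = {a@B2, b@B1, d@B1, d@B2, e@B0, f@B0, f@B2}
Applying B0's transfer function to that IN value gives OUT[B0] (row B0 above).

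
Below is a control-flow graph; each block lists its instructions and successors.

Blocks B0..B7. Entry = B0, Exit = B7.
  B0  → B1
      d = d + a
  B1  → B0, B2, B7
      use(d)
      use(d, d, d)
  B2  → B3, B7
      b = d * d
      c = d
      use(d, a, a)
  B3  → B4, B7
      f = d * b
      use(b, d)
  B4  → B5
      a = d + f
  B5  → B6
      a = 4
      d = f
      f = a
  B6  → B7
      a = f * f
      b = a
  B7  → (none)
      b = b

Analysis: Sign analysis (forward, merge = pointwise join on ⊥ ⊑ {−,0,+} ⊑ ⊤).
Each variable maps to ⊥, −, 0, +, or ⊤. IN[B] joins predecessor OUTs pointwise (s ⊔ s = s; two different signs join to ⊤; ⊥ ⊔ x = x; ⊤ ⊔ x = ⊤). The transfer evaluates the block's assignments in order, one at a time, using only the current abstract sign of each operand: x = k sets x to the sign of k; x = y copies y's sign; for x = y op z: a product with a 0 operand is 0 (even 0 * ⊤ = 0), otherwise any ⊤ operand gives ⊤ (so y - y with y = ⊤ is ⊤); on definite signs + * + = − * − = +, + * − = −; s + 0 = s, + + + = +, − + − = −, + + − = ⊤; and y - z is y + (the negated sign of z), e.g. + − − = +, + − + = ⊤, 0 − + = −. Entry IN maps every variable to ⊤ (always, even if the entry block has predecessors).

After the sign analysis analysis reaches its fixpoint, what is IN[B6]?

Per-block solution:
  B0:  IN=(all ⊤)  OUT=(all ⊤)
  B1:  IN=(all ⊤)  OUT=(all ⊤)
  B2:  IN=(all ⊤)  OUT=(all ⊤)
  B3:  IN=(all ⊤)  OUT=(all ⊤)
  B4:  IN=(all ⊤)  OUT=(all ⊤)
  B5:  IN=(all ⊤)  OUT={a:+, f:+; rest ⊤}
  B6:  IN={a:+, f:+; rest ⊤}  OUT={a:+, b:+, f:+; rest ⊤}
  B7:  IN=(all ⊤)  OUT=(all ⊤)

Merge at B6: IN[B6] = OUT[B5] = {a: +, b: ⊤, c: ⊤, d: ⊤, e: ⊤, f: +}

Answer: {a: +, b: ⊤, c: ⊤, d: ⊤, e: ⊤, f: +}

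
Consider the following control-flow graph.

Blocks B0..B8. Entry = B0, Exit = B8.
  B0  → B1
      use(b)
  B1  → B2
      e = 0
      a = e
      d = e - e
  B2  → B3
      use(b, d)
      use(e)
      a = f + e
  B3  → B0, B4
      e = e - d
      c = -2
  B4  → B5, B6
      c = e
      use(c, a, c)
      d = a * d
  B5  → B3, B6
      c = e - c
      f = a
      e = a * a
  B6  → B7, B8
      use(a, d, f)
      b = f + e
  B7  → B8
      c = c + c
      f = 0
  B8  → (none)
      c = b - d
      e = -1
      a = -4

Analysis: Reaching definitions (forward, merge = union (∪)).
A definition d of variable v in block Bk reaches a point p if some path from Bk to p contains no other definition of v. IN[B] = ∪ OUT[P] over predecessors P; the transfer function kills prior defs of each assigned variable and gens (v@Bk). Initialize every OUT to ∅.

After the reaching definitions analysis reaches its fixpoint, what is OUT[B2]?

Per-block solution:
  B0:  IN={a@B2, c@B3, d@B1, d@B4, e@B3, f@B5}  OUT={a@B2, c@B3, d@B1, d@B4, e@B3, f@B5}
  B1:  IN={a@B2, c@B3, d@B1, d@B4, e@B3, f@B5}  OUT={a@B1, c@B3, d@B1, e@B1, f@B5}
  B2:  IN={a@B1, c@B3, d@B1, e@B1, f@B5}  OUT={a@B2, c@B3, d@B1, e@B1, f@B5}
  B3:  IN={a@B2, c@B3, c@B5, d@B1, d@B4, e@B1, e@B5, f@B5}  OUT={a@B2, c@B3, d@B1, d@B4, e@B3, f@B5}
  B4:  IN={a@B2, c@B3, d@B1, d@B4, e@B3, f@B5}  OUT={a@B2, c@B4, d@B4, e@B3, f@B5}
  B5:  IN={a@B2, c@B4, d@B4, e@B3, f@B5}  OUT={a@B2, c@B5, d@B4, e@B5, f@B5}
  B6:  IN={a@B2, c@B4, c@B5, d@B4, e@B3, e@B5, f@B5}  OUT={a@B2, b@B6, c@B4, c@B5, d@B4, e@B3, e@B5, f@B5}
  B7:  IN={a@B2, b@B6, c@B4, c@B5, d@B4, e@B3, e@B5, f@B5}  OUT={a@B2, b@B6, c@B7, d@B4, e@B3, e@B5, f@B7}
  B8:  IN={a@B2, b@B6, c@B4, c@B5, c@B7, d@B4, e@B3, e@B5, f@B5, f@B7}  OUT={a@B8, b@B6, c@B8, d@B4, e@B8, f@B5, f@B7}

Merge at B2: IN[B2] = OUT[B1] = {a@B1, c@B3, d@B1, e@B1, f@B5}
Applying B2's transfer function to that IN value gives OUT[B2] (row B2 above).

Answer: {a@B2, c@B3, d@B1, e@B1, f@B5}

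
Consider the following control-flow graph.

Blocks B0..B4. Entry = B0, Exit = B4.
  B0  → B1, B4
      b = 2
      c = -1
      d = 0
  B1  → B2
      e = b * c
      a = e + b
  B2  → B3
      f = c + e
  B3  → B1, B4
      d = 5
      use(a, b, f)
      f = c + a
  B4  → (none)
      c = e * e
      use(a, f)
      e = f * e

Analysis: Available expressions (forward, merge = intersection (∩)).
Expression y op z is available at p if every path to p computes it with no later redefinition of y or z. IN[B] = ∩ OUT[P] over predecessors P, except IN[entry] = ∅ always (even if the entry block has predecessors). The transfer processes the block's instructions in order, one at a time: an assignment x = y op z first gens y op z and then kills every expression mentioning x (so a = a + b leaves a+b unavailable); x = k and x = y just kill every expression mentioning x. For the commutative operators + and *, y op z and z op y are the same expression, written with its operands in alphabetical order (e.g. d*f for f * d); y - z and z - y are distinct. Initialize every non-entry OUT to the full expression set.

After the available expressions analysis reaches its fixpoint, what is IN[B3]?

Fixpoint table:
  B0: | IN={} | OUT={}
  B1: | IN={} | OUT={b*c, b+e}
  B2: | IN={b*c, b+e} | OUT={b*c, b+e, c+e}
  B3: | IN={b*c, b+e, c+e} | OUT={a+c, b*c, b+e, c+e}
  B4: | IN={} | OUT={}

Merge at B3: IN[B3] = OUT[B2] = {b*c, b+e, c+e}

Answer: {b*c, b+e, c+e}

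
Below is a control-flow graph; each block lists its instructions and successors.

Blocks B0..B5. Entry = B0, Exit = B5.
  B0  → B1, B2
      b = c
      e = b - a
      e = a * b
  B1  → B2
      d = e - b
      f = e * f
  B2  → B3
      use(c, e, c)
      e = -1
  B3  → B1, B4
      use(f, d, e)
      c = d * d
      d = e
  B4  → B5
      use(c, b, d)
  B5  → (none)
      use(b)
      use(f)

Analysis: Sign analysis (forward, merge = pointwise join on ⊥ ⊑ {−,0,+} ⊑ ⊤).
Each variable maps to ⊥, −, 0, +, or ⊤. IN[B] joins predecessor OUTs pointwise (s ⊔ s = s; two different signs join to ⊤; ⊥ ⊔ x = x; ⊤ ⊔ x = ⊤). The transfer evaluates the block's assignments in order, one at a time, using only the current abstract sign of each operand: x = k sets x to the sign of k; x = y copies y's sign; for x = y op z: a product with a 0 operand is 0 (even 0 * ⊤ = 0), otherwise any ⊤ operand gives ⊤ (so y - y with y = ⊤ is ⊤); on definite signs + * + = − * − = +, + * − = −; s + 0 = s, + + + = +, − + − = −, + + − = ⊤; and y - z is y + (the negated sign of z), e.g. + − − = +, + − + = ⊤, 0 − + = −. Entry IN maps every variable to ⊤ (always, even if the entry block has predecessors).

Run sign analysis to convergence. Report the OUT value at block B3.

Answer: {a: ⊤, b: ⊤, c: ⊤, d: -, e: -, f: ⊤}

Derivation:
Fixpoint table:
  B0: | IN=(all ⊤) | OUT=(all ⊤)
  B1: | IN=(all ⊤) | OUT=(all ⊤)
  B2: | IN=(all ⊤) | OUT={e:-; rest ⊤}
  B3: | IN={e:-; rest ⊤} | OUT={d:-, e:-; rest ⊤}
  B4: | IN={d:-, e:-; rest ⊤} | OUT={d:-, e:-; rest ⊤}
  B5: | IN={d:-, e:-; rest ⊤} | OUT={d:-, e:-; rest ⊤}

Merge at B3: IN[B3] = OUT[B2] = {a: ⊤, b: ⊤, c: ⊤, d: ⊤, e: -, f: ⊤}
Applying B3's transfer function to that IN value gives OUT[B3] (row B3 above).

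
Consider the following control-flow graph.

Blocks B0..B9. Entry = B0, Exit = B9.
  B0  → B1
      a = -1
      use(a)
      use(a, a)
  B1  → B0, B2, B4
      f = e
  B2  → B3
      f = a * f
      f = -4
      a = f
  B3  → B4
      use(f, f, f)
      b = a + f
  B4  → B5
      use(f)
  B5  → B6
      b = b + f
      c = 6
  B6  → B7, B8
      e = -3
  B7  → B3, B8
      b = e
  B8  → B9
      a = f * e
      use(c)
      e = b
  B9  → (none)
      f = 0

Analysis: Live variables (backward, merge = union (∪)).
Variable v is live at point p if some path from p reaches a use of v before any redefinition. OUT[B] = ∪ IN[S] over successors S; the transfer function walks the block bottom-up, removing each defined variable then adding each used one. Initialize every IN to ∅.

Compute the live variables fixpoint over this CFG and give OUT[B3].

Per-block solution:
  B0: | IN={b, e} | OUT={a, b, e}
  B1: | IN={a, b, e} | OUT={a, b, e, f}
  B2: | IN={a, f} | OUT={a, f}
  B3: | IN={a, f} | OUT={a, b, f}
  B4: | IN={a, b, f} | OUT={a, b, f}
  B5: | IN={a, b, f} | OUT={a, b, c, f}
  B6: | IN={a, b, c, f} | OUT={a, b, c, e, f}
  B7: | IN={a, c, e, f} | OUT={a, b, c, e, f}
  B8: | IN={b, c, e, f} | OUT={}
  B9: | IN={} | OUT={}

Merge at B3: OUT[B3] = IN[B4] = {a, b, f}

Answer: {a, b, f}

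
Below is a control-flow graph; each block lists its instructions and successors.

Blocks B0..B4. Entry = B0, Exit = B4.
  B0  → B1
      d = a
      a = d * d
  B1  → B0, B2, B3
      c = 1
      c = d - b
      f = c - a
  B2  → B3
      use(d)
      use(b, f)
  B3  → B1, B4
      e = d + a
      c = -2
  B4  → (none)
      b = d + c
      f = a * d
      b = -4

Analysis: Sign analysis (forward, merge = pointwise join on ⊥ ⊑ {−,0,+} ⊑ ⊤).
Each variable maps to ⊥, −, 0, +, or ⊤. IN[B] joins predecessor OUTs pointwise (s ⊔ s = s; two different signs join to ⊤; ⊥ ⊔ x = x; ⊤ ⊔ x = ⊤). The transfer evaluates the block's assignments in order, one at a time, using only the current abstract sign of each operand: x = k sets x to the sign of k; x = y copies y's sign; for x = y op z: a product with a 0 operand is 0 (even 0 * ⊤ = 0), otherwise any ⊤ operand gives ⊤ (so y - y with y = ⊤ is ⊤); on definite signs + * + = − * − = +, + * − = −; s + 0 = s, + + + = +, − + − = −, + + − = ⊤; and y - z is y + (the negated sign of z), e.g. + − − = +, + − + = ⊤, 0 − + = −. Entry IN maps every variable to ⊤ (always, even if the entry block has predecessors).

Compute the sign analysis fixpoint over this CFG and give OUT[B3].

Converged values:
  B0:   IN=(all ⊤)   OUT=(all ⊤)
  B1:   IN=(all ⊤)   OUT=(all ⊤)
  B2:   IN=(all ⊤)   OUT=(all ⊤)
  B3:   IN=(all ⊤)   OUT={c:-; rest ⊤}
  B4:   IN={c:-; rest ⊤}   OUT={b:-, c:-; rest ⊤}

Merge at B3: IN[B3] = OUT[B1] ⊔ OUT[B2] = {a: ⊤, b: ⊤, c: ⊤, d: ⊤, e: ⊤, f: ⊤}
Applying B3's transfer function to that IN value gives OUT[B3] (row B3 above).

Answer: {a: ⊤, b: ⊤, c: -, d: ⊤, e: ⊤, f: ⊤}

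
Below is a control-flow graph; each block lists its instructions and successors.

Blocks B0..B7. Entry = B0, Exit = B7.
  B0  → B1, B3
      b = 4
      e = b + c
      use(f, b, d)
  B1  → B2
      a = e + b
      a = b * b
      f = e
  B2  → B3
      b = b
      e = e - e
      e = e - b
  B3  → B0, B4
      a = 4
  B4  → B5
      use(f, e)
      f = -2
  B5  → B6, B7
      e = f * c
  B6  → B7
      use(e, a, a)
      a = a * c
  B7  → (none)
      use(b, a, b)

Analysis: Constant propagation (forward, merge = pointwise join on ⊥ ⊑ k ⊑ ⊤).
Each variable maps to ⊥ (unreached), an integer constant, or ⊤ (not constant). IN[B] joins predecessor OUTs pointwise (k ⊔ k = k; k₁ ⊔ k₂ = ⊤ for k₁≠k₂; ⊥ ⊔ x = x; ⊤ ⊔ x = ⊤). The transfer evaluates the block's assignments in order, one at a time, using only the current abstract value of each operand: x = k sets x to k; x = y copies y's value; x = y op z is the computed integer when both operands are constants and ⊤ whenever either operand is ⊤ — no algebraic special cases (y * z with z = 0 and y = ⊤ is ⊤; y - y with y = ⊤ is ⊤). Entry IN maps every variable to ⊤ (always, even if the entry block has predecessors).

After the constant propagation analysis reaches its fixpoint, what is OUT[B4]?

Answer: {a: 4, b: 4, c: ⊤, d: ⊤, e: ⊤, f: -2}

Trace:
Converged values:
  B0: | IN=(all ⊤) | OUT={b:4; rest ⊤}
  B1: | IN={b:4; rest ⊤} | OUT={a:16, b:4; rest ⊤}
  B2: | IN={a:16, b:4; rest ⊤} | OUT={a:16, b:4; rest ⊤}
  B3: | IN={b:4; rest ⊤} | OUT={a:4, b:4; rest ⊤}
  B4: | IN={a:4, b:4; rest ⊤} | OUT={a:4, b:4, f:-2; rest ⊤}
  B5: | IN={a:4, b:4, f:-2; rest ⊤} | OUT={a:4, b:4, f:-2; rest ⊤}
  B6: | IN={a:4, b:4, f:-2; rest ⊤} | OUT={b:4, f:-2; rest ⊤}
  B7: | IN={b:4, f:-2; rest ⊤} | OUT={b:4, f:-2; rest ⊤}

Merge at B4: IN[B4] = OUT[B3] = {a: 4, b: 4, c: ⊤, d: ⊤, e: ⊤, f: ⊤}
Applying B4's transfer function to that IN value gives OUT[B4] (row B4 above).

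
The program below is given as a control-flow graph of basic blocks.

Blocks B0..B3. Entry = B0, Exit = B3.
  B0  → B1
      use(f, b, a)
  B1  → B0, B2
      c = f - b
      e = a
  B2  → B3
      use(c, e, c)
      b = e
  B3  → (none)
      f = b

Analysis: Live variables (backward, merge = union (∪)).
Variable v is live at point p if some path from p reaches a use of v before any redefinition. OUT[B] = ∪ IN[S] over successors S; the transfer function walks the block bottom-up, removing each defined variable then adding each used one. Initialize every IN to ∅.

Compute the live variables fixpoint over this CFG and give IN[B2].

Converged values:
  B0:   IN={a, b, f}   OUT={a, b, f}
  B1:   IN={a, b, f}   OUT={a, b, c, e, f}
  B2:   IN={c, e}   OUT={b}
  B3:   IN={b}   OUT={}

Merge at B2: OUT[B2] = IN[B3] = {b}
Applying B2's transfer function to that OUT value gives IN[B2] (row B2 above).

Answer: {c, e}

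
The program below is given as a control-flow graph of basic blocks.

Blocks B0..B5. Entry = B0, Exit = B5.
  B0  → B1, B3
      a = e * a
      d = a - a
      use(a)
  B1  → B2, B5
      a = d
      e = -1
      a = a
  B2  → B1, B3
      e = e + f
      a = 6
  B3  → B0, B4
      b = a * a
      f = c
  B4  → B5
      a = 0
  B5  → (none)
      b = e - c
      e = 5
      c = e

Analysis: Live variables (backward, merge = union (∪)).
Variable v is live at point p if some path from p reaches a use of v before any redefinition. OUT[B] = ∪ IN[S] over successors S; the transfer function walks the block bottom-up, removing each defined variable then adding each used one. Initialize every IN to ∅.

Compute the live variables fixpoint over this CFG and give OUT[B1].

Answer: {c, d, e, f}

Derivation:
Converged values:
  B0:   IN={a, c, e, f}   OUT={a, c, d, e, f}
  B1:   IN={c, d, f}   OUT={c, d, e, f}
  B2:   IN={c, d, e, f}   OUT={a, c, d, e, f}
  B3:   IN={a, c, e}   OUT={a, c, e, f}
  B4:   IN={c, e}   OUT={c, e}
  B5:   IN={c, e}   OUT={}

Merge at B1: OUT[B1] = IN[B2] ⊔ IN[B5] = {c, d, e, f}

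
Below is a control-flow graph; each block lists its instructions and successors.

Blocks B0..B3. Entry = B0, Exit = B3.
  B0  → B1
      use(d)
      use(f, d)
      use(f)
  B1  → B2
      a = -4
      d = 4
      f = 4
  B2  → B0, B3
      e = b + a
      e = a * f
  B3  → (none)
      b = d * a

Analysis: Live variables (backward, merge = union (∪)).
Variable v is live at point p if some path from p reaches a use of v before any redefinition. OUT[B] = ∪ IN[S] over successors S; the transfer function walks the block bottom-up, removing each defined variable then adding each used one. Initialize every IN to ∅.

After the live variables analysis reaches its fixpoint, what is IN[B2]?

Per-block solution:
  B0:   IN={b, d, f}   OUT={b}
  B1:   IN={b}   OUT={a, b, d, f}
  B2:   IN={a, b, d, f}   OUT={a, b, d, f}
  B3:   IN={a, d}   OUT={}

Merge at B2: OUT[B2] = IN[B0] ⊔ IN[B3] = {a, b, d, f}
Applying B2's transfer function to that OUT value gives IN[B2] (row B2 above).

Answer: {a, b, d, f}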